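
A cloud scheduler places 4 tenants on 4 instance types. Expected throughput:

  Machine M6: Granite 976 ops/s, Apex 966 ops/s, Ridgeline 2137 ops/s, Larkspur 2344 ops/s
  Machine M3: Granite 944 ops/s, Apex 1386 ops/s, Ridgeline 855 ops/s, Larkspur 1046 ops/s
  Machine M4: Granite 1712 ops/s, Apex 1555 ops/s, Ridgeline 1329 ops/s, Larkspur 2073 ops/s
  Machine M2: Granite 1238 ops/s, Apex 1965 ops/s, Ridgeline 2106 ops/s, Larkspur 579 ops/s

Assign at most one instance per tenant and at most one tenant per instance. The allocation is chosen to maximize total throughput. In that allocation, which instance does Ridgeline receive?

Optimal: Granite→Machine M4 (1712 ops/s), Apex→Machine M3 (1386 ops/s), Ridgeline→Machine M2 (2106 ops/s), Larkspur→Machine M6 (2344 ops/s) — total 1712+1386+2106+2344 = 7548 ops/s.
Row-greedy (each tenant in turn takes its best remaining instance) gives 6860 ops/s, worse by 688.
Next-best assignment: Granite→Machine M3, Apex→Machine M2, Ridgeline→Machine M6, Larkspur→Machine M4 = 7119 ops/s.
Ridgeline's own top instance is Machine M6 (2137 ops/s), but forcing Ridgeline→Machine M6 and reassigning the rest optimally gives only 7119 ops/s — worse by 429.

Ridgeline receives Machine M2.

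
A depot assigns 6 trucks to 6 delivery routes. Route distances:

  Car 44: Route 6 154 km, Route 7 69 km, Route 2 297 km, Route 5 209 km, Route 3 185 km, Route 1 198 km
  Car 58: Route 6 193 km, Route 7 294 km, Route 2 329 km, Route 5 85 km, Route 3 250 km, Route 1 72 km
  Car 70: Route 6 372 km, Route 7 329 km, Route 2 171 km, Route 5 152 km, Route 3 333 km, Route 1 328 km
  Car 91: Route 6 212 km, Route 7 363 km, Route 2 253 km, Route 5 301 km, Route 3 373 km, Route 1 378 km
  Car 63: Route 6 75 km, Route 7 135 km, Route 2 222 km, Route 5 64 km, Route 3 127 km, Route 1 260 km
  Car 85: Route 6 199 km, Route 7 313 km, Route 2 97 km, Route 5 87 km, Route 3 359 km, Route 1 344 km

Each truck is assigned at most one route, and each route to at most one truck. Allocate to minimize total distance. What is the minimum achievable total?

Optimal: Car 44→Route 7 (69 km), Car 58→Route 1 (72 km), Car 70→Route 5 (152 km), Car 91→Route 6 (212 km), Car 63→Route 3 (127 km), Car 85→Route 2 (97 km) — total 69+72+152+212+127+97 = 729 km.
Column-greedy (each route in turn goes to its cheapest remaining truck) gives 1037 km, worse by 308.
Next-best assignment: Car 44→Route 7, Car 58→Route 1, Car 70→Route 2, Car 91→Route 6, Car 63→Route 3, Car 85→Route 5 = 738 km.
Swapping Car 44↔Car 63 (Car 44→Route 3 185 km, Car 63→Route 7 135 km) adds 124.
Every other assignment is strictly worse.

Min total: 729 km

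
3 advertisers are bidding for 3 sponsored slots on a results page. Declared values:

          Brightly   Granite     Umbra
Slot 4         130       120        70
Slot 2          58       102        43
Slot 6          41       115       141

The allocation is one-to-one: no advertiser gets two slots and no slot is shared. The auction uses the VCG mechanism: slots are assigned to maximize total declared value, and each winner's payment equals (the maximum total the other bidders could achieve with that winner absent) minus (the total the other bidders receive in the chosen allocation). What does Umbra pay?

Umbra pays $13.

Efficient allocation: Brightly→Slot 4 ($130), Granite→Slot 2 ($102), Umbra→Slot 6 ($141); total welfare W = $373.
Umbra receives Slot 6 at value $141, so the others get W − 141 = $232.
Without Umbra: best allocation of the remaining 2 bidders over all 3 slots is Brightly→Slot 4 ($130), Granite→Slot 6 ($115), total $245.
VCG payment = (others' best without Umbra) − (others' welfare with Umbra) = 245 − 232 = $13.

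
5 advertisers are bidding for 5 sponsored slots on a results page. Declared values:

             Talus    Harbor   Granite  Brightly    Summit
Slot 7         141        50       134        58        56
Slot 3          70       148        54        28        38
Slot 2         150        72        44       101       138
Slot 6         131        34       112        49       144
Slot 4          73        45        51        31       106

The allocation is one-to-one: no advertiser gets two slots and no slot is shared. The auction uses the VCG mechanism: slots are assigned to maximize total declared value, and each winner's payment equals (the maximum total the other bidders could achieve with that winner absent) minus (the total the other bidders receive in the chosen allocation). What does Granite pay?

Granite pays $48.

Efficient allocation: Talus→Slot 6 ($131), Harbor→Slot 3 ($148), Granite→Slot 7 ($134), Brightly→Slot 2 ($101), Summit→Slot 4 ($106); total welfare W = $620.
Granite receives Slot 7 at value $134, so the others get W − 134 = $486.
Without Granite: best allocation of the remaining 4 bidders over all 5 slots is Talus→Slot 7 ($141), Harbor→Slot 3 ($148), Brightly→Slot 2 ($101), Summit→Slot 6 ($144), total $534.
VCG payment = (others' best without Granite) − (others' welfare with Granite) = 534 − 486 = $48.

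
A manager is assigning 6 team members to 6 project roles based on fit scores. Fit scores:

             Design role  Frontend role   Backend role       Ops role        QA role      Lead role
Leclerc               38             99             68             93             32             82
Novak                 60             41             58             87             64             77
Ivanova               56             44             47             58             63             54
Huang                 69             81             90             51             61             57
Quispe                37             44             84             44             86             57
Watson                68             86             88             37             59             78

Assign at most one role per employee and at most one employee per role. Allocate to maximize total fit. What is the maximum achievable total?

Optimal: Leclerc→Frontend role (99 pts), Novak→Ops role (87 pts), Ivanova→Design role (56 pts), Huang→Backend role (90 pts), Quispe→QA role (86 pts), Watson→Lead role (78 pts) — total 99+87+56+90+86+78 = 496 pts.
Swapping Huang↔Watson (Huang→Lead role 57 pts, Watson→Backend role 88 pts) loses 23.
Every other assignment is strictly worse.

Maximum total: 496 pts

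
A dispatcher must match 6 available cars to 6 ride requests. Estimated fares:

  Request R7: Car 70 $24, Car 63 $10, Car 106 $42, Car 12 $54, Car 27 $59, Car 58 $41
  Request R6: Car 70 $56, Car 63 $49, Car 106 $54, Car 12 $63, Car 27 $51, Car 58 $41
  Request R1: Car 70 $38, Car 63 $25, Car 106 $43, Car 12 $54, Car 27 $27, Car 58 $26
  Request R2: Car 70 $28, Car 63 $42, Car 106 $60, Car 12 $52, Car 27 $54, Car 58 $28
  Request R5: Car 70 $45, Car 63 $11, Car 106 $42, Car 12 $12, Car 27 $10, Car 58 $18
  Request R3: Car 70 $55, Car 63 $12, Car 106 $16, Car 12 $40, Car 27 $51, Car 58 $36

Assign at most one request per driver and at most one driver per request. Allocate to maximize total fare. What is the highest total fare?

This is a one-to-one assignment (maximum-weight bipartite matching).
Optimal: Car 70→Request R5 ($45), Car 63→Request R6 ($49), Car 106→Request R2 ($60), Car 12→Request R1 ($54), Car 27→Request R7 ($59), Car 58→Request R3 ($36) — total 45+49+60+54+59+36 = $303.
Column-greedy (each request in turn goes to its best remaining driver) gives $288, worse by 15.

Maximum total: $303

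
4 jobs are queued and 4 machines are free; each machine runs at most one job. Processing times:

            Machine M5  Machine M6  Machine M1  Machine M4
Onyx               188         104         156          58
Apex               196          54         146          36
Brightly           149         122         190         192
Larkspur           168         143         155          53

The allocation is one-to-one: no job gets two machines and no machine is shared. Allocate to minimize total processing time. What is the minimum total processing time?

This is the linear assignment problem.
Optimal: Onyx→Machine M1 (156 min), Apex→Machine M6 (54 min), Brightly→Machine M5 (149 min), Larkspur→Machine M4 (53 min) — total 156+54+149+53 = 412 min.
Row-greedy (each job in turn takes its cheapest remaining machine) gives 416 min, worse by 4.
No other one-to-one assignment undercuts 412 min.

Min total: 412 min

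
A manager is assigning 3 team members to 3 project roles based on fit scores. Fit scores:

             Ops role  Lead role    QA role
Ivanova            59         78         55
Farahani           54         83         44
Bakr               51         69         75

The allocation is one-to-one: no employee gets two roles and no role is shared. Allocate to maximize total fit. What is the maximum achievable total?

Max total: 217 pts

Optimal: Ivanova→Ops role (59 pts), Farahani→Lead role (83 pts), Bakr→QA role (75 pts) — total 59+83+75 = 217 pts.
Row-greedy (each employee in turn takes its best remaining role) gives 207 pts, worse by 10.
No other one-to-one assignment exceeds 217 pts.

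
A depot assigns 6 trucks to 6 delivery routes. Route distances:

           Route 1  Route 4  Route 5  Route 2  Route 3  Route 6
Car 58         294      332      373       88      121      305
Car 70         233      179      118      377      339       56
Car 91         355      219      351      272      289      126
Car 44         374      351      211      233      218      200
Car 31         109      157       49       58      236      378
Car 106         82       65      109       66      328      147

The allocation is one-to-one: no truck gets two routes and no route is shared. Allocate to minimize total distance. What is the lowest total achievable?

Optimal: Car 58→Route 2 (88 km), Car 70→Route 6 (56 km), Car 91→Route 4 (219 km), Car 44→Route 3 (218 km), Car 31→Route 5 (49 km), Car 106→Route 1 (82 km) — total 88+56+219+218+49+82 = 712 km.
Column-greedy (each route in turn goes to its cheapest remaining truck) gives 789 km, worse by 77.
Next-best assignment: Car 58→Route 2, Car 70→Route 5, Car 91→Route 6, Car 44→Route 3, Car 31→Route 1, Car 106→Route 4 = 724 km.
No other one-to-one assignment undercuts 712 km.

Minimum total: 712 km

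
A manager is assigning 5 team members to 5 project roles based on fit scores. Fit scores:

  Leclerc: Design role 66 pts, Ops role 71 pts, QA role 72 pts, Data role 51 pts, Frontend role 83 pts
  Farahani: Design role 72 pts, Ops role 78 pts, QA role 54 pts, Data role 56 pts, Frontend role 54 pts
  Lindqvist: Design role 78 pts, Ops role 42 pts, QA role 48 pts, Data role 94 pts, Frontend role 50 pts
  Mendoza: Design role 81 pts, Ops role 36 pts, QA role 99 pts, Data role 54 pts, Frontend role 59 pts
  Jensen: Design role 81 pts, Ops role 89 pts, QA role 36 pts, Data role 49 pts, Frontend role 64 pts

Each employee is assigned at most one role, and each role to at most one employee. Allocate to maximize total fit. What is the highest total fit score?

Optimal: Leclerc→Frontend role (83 pts), Farahani→Design role (72 pts), Lindqvist→Data role (94 pts), Mendoza→QA role (99 pts), Jensen→Ops role (89 pts) — total 83+72+94+99+89 = 437 pts.
Column-greedy (each role in turn goes to its best remaining employee) gives 390 pts, worse by 47.
Swapping Leclerc↔Farahani (Leclerc→Design role 66 pts, Farahani→Frontend role 54 pts) loses 35.

Max total: 437 pts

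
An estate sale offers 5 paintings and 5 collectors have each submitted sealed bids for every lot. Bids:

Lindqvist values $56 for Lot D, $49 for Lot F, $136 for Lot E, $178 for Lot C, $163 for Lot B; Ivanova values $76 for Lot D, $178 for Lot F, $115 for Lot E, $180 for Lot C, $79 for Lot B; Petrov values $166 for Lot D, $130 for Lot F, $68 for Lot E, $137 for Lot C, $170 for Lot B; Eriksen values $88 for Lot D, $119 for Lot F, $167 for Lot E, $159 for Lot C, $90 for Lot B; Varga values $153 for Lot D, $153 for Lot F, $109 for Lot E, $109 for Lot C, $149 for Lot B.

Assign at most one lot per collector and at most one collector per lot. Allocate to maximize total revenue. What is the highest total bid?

Optimal: Lindqvist→Lot C ($178), Ivanova→Lot F ($178), Petrov→Lot B ($170), Eriksen→Lot E ($167), Varga→Lot D ($153) — total 178+178+170+167+153 = $846.
Every other assignment is strictly worse.

Max total: $846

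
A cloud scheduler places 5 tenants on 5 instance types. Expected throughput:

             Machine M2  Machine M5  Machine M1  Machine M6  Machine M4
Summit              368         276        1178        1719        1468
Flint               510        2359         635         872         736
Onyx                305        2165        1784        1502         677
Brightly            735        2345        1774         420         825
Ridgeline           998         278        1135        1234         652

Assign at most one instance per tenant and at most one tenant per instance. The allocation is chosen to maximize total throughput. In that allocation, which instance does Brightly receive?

Optimal: Summit→Machine M4 (1468 ops/s), Flint→Machine M5 (2359 ops/s), Onyx→Machine M6 (1502 ops/s), Brightly→Machine M1 (1774 ops/s), Ridgeline→Machine M2 (998 ops/s) — total 1468+2359+1502+1774+998 = 8101 ops/s.
Column-greedy (each instance in turn goes to its best remaining tenant) gives 7685 ops/s, worse by 416.
Swapping Summit↔Onyx (Summit→Machine M6 1719 ops/s, Onyx→Machine M4 677 ops/s) loses 574.
Brightly's own top instance is Machine M5 (2345 ops/s), but forcing Brightly→Machine M5 and reassigning the rest optimally gives only 7582 ops/s — worse by 519.

Brightly receives Machine M1.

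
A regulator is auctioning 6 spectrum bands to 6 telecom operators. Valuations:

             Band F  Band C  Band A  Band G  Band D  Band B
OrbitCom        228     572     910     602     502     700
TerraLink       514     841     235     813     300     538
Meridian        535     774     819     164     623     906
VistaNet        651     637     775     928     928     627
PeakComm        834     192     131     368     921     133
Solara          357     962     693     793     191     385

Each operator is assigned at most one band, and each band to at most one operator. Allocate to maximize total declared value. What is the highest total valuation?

Maximum total: $5353M

Optimal: OrbitCom→Band A ($910M), TerraLink→Band G ($813M), Meridian→Band B ($906M), VistaNet→Band D ($928M), PeakComm→Band F ($834M), Solara→Band C ($962M) — total 910+813+906+928+834+962 = $5353M.
Every other assignment is strictly worse.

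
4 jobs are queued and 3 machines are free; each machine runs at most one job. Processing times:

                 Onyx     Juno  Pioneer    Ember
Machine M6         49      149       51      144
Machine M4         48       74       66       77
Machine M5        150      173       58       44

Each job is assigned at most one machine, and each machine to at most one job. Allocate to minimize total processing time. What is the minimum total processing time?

Minimum total: 143 min

Optimal: Pioneer→Machine M6 (51 min), Onyx→Machine M4 (48 min), Ember→Machine M5 (44 min) — total 51+48+44 = 143 min.
Column-greedy (each machine in turn goes to its cheapest remaining job) gives 159 min, worse by 16.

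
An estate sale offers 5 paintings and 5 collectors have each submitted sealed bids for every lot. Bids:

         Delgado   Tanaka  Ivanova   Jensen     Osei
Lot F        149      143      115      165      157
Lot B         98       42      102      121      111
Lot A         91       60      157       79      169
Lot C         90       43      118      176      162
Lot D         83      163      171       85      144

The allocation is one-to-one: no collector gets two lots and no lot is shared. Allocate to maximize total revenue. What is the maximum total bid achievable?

Optimal: Delgado→Lot F ($149), Tanaka→Lot D ($163), Ivanova→Lot B ($102), Jensen→Lot C ($176), Osei→Lot A ($169) — total 149+163+102+176+169 = $759.
Max-entry greedy (repeatedly take the single best remaining cell) gives $707, worse by 52.
Swapping Osei↔Jensen (Osei→Lot C $162, Jensen→Lot A $79) loses 104.

Max total: $759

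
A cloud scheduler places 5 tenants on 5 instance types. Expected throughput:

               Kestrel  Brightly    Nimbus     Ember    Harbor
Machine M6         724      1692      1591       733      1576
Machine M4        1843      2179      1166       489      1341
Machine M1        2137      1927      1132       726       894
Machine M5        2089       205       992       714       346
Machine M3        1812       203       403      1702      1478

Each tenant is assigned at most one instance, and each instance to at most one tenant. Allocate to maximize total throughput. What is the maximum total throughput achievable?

Treat this as an assignment problem: match each tenant to one instance.
Optimal: Kestrel→Machine M5 (2089 ops/s), Brightly→Machine M4 (2179 ops/s), Nimbus→Machine M1 (1132 ops/s), Ember→Machine M3 (1702 ops/s), Harbor→Machine M6 (1576 ops/s) — total 2089+2179+1132+1702+1576 = 8678 ops/s.
Next-best assignment: Kestrel→Machine M5, Brightly→Machine M1, Nimbus→Machine M6, Ember→Machine M3, Harbor→Machine M4 = 8650 ops/s.
Swapping Brightly↔Nimbus (Brightly→Machine M1 1927 ops/s, Nimbus→Machine M4 1166 ops/s) loses 218.
Checked against all permutations: 8678 ops/s is optimal.

Maximum total: 8678 ops/s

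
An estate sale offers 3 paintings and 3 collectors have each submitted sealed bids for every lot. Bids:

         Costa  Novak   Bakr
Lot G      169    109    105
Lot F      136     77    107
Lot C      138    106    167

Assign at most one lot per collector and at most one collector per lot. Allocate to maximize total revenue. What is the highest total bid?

Maximum total: $413

Optimal: Costa→Lot G ($169), Novak→Lot F ($77), Bakr→Lot C ($167) — total 169+77+167 = $413.
Column-greedy (each lot in turn goes to its best remaining collector) gives $382, worse by 31.
No other one-to-one assignment exceeds $413.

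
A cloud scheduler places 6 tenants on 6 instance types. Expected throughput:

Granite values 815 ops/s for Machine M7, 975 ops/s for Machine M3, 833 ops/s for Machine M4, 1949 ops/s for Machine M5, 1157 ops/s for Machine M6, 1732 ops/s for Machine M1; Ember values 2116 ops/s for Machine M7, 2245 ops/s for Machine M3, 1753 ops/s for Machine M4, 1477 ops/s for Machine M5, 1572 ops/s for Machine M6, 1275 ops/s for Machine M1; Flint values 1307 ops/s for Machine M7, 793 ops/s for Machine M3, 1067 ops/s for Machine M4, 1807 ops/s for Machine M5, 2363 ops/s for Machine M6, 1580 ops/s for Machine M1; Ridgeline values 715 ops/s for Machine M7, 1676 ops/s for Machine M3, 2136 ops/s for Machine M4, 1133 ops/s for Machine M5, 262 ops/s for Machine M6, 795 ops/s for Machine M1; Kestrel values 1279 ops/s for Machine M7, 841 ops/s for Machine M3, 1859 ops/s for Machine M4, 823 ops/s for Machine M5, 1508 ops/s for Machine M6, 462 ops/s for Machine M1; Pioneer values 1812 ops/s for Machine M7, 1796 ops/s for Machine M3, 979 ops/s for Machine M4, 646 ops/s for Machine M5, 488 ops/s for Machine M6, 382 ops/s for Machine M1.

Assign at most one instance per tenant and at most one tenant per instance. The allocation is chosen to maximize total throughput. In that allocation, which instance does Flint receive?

Flint receives Machine M5.

Optimal: Granite→Machine M1 (1732 ops/s), Ember→Machine M3 (2245 ops/s), Flint→Machine M5 (1807 ops/s), Ridgeline→Machine M4 (2136 ops/s), Kestrel→Machine M6 (1508 ops/s), Pioneer→Machine M7 (1812 ops/s) — total 1732+2245+1807+2136+1508+1812 = 11240 ops/s.
Row-greedy (each tenant in turn takes its best remaining instance) gives 10354 ops/s, worse by 886.
Every other assignment is strictly worse.
Flint's own top instance is Machine M6 (2363 ops/s), but forcing Flint→Machine M6 and reassigning the rest optimally gives only 11144 ops/s — worse by 96.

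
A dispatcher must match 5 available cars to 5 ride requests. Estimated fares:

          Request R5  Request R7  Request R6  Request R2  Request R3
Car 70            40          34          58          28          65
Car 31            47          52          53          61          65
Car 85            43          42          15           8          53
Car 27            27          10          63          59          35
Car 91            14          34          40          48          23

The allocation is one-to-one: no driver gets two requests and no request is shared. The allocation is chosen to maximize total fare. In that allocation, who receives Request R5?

Car 85 receives Request R5.

Optimal: Car 70→Request R3 ($65), Car 31→Request R7 ($52), Car 85→Request R5 ($43), Car 27→Request R6 ($63), Car 91→Request R2 ($48) — total 65+52+43+63+48 = $271.
Column-greedy (each request in turn goes to its best remaining driver) gives $265, worse by 6.
Swapping Car 70↔Car 91 (Car 70→Request R2 $28, Car 91→Request R3 $23) loses 62.
Car 85's own top request is Request R3 ($53), but forcing Car 85→Request R3 and reassigning the rest optimally gives only $256 — worse by 15.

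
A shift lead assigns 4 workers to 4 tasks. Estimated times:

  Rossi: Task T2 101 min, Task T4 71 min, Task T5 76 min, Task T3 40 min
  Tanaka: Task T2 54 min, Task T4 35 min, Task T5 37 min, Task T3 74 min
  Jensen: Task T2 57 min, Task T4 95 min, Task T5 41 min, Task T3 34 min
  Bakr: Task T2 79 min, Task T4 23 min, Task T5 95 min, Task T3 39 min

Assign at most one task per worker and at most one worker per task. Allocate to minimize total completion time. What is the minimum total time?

Minimum total: 157 min

Optimal: Rossi→Task T3 (40 min), Tanaka→Task T5 (37 min), Jensen→Task T2 (57 min), Bakr→Task T4 (23 min) — total 40+37+57+23 = 157 min.
Column-greedy (each task in turn goes to its cheapest remaining worker) gives 158 min, worse by 1.
Next-best assignment: Rossi→Task T3, Tanaka→Task T2, Jensen→Task T5, Bakr→Task T4 = 158 min.
Swapping Bakr↔Tanaka (Bakr→Task T5 95 min, Tanaka→Task T4 35 min) adds 70.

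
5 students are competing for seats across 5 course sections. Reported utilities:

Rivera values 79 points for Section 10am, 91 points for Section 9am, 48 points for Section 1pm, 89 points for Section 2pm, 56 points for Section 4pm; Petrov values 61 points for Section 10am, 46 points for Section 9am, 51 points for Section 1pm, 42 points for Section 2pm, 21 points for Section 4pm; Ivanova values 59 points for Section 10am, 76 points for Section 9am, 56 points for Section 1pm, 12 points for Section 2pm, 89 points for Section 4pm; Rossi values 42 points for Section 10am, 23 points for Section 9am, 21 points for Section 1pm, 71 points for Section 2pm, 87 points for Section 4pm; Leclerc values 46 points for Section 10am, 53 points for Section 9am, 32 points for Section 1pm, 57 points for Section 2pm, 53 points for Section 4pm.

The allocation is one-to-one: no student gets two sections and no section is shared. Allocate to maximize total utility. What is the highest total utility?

Optimal: Rivera→Section 9am (91 points), Petrov→Section 10am (61 points), Ivanova→Section 1pm (56 points), Rossi→Section 4pm (87 points), Leclerc→Section 2pm (57 points) — total 91+61+56+87+57 = 352 points.
Next-best assignment: Rivera→Section 10am, Petrov→Section 1pm, Ivanova→Section 9am, Rossi→Section 4pm, Leclerc→Section 2pm = 350 points.

Maximum total: 352 points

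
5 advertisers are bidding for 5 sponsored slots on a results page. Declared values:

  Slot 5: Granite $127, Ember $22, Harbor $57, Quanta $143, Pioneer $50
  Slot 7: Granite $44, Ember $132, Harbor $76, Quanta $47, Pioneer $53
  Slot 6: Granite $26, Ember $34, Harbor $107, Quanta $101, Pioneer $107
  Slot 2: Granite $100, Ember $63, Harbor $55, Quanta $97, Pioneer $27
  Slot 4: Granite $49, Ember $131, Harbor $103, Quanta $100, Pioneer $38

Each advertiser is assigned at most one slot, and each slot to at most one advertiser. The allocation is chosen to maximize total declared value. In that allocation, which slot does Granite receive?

Optimal: Granite→Slot 2 ($100), Ember→Slot 7 ($132), Harbor→Slot 4 ($103), Quanta→Slot 5 ($143), Pioneer→Slot 6 ($107) — total 100+132+103+143+107 = $585.
Row-greedy (each advertiser in turn takes its best remaining slot) gives $493, worse by 92.
Next-best assignment: Granite→Slot 5, Ember→Slot 7, Harbor→Slot 4, Quanta→Slot 2, Pioneer→Slot 6 = $566.
Granite's own top slot is Slot 5 ($127), but forcing Granite→Slot 5 and reassigning the rest optimally gives only $566 — worse by 19.

Granite receives Slot 2.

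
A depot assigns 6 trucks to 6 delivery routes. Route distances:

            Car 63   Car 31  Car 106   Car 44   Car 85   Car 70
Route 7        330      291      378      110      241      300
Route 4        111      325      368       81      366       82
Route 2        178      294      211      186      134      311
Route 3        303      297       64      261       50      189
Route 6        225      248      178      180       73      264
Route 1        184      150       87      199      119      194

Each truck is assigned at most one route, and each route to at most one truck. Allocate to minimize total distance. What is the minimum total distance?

Min total: 657 km

Optimal: Car 63→Route 2 (178 km), Car 31→Route 1 (150 km), Car 106→Route 3 (64 km), Car 44→Route 7 (110 km), Car 85→Route 6 (73 km), Car 70→Route 4 (82 km) — total 178+150+64+110+73+82 = 657 km.
Swapping Car 106↔Car 85 (Car 106→Route 6 178 km, Car 85→Route 3 50 km) adds 91.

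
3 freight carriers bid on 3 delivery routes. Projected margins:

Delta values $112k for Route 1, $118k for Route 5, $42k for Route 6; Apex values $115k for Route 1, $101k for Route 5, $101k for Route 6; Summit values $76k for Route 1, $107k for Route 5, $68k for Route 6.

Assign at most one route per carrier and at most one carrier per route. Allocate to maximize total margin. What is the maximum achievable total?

Max total: $320k

Treat this as an assignment problem: match each carrier to one route.
Optimal: Delta→Route 1 ($112k), Apex→Route 6 ($101k), Summit→Route 5 ($107k) — total 112+101+107 = $320k.
Column-greedy (each route in turn goes to its best remaining carrier) gives $301k, worse by 19.
Every other assignment is strictly worse.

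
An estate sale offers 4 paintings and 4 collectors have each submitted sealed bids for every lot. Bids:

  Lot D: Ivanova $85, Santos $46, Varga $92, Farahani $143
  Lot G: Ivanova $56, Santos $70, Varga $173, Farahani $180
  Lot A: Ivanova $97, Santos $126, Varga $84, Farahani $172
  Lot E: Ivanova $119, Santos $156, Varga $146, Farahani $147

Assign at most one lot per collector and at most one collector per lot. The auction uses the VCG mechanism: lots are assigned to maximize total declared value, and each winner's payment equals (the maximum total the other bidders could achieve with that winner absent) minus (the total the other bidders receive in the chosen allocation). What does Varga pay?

Varga pays $20.

Efficient allocation: Ivanova→Lot D ($85), Santos→Lot E ($156), Varga→Lot G ($173), Farahani→Lot A ($172); total welfare W = $586.
Varga receives Lot G at value $173, so the others get W − 173 = $413.
Without Varga: best allocation of the remaining 3 bidders over all 4 lots is Ivanova→Lot A ($97), Santos→Lot E ($156), Farahani→Lot G ($180), total $433.
VCG payment = (others' best without Varga) − (others' welfare with Varga) = 433 − 413 = $20.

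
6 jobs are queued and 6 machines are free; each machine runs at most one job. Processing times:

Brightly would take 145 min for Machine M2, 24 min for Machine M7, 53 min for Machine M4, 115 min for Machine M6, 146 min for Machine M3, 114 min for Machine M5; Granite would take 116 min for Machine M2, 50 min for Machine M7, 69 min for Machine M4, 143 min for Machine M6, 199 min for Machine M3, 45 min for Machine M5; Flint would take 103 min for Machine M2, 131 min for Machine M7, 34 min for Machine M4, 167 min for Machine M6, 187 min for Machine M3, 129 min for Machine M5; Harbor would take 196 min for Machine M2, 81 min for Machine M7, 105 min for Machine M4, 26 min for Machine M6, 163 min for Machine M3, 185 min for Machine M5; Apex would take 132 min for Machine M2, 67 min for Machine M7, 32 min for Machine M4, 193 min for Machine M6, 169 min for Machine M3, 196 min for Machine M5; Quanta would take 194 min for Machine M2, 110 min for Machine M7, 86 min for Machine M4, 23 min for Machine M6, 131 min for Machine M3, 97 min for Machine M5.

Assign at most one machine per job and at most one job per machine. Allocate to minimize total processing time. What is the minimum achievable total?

This is the linear assignment problem.
Optimal: Brightly→Machine M7 (24 min), Granite→Machine M5 (45 min), Flint→Machine M2 (103 min), Harbor→Machine M6 (26 min), Apex→Machine M4 (32 min), Quanta→Machine M3 (131 min) — total 24+45+103+26+32+131 = 361 min.
Row-greedy (each job in turn takes its cheapest remaining machine) gives 392 min, worse by 31.
Next-best assignment: Brightly→Machine M7, Granite→Machine M5, Flint→Machine M2, Harbor→Machine M3, Apex→Machine M4, Quanta→Machine M6 = 390 min.
Every other assignment is strictly worse.

Min total: 361 min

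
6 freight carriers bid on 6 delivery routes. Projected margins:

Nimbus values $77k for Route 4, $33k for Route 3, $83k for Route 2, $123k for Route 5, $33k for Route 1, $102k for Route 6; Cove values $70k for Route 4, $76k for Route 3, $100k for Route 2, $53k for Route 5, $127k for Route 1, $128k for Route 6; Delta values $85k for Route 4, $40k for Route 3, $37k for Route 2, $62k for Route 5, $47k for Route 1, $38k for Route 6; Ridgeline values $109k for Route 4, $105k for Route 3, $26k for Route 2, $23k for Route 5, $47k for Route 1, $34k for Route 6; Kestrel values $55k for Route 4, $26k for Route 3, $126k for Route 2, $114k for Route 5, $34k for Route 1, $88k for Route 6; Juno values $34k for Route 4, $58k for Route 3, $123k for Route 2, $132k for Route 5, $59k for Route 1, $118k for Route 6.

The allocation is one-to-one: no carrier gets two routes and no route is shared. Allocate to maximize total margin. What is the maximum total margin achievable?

Optimal: Nimbus→Route 5 ($123k), Cove→Route 1 ($127k), Delta→Route 4 ($85k), Ridgeline→Route 3 ($105k), Kestrel→Route 2 ($126k), Juno→Route 6 ($118k) — total 123+127+85+105+126+118 = $684k.
Column-greedy (each route in turn goes to its best remaining carrier) gives $592k, worse by 92.

Maximum total: $684k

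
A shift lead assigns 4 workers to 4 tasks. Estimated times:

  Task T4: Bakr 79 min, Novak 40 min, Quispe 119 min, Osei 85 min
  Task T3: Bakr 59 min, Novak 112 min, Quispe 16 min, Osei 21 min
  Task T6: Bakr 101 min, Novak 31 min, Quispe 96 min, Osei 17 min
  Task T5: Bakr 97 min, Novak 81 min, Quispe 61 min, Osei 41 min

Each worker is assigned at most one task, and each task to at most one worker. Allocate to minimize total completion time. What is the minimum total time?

This is the linear assignment problem.
Optimal: Bakr→Task T4 (79 min), Novak→Task T6 (31 min), Quispe→Task T3 (16 min), Osei→Task T5 (41 min) — total 79+31+16+41 = 167 min.
Min-entry greedy (repeatedly take the single cheapest remaining cell) gives 170 min, worse by 3.
Swapping Novak↔Quispe (Novak→Task T3 112 min, Quispe→Task T6 96 min) adds 161.

Min total: 167 min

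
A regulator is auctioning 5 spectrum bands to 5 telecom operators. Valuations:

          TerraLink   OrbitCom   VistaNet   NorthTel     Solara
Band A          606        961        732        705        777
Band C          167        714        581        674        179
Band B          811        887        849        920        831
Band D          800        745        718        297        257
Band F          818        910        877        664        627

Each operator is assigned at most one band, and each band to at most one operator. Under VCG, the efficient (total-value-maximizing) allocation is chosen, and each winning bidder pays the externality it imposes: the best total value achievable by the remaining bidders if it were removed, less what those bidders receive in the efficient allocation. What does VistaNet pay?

VistaNet pays $141M.

Efficient allocation: TerraLink→Band D ($800M), OrbitCom→Band A ($961M), VistaNet→Band F ($877M), NorthTel→Band C ($674M), Solara→Band B ($831M); total welfare W = $4143M.
VistaNet receives Band F at value $877M, so the others get W − 877 = $3266M.
Without VistaNet: best allocation of the remaining 4 bidders over all 5 bands is TerraLink→Band D ($800M), OrbitCom→Band F ($910M), NorthTel→Band B ($920M), Solara→Band A ($777M), total $3407M.
VCG payment = (others' best without VistaNet) − (others' welfare with VistaNet) = 3407 − 3266 = $141M.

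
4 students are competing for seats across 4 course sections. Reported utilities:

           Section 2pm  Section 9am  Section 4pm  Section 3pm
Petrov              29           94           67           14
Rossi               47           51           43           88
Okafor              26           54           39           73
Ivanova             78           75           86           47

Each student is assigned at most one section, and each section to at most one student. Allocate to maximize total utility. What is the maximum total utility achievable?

Maximum total: 300 points

Treat this as an assignment problem: match each student to one section.
Optimal: Petrov→Section 9am (94 points), Rossi→Section 2pm (47 points), Okafor→Section 3pm (73 points), Ivanova→Section 4pm (86 points) — total 94+47+73+86 = 300 points.
Column-greedy (each section in turn goes to its best remaining student) gives 288 points, worse by 12.
Next-best assignment: Petrov→Section 9am, Rossi→Section 3pm, Okafor→Section 4pm, Ivanova→Section 2pm = 299 points.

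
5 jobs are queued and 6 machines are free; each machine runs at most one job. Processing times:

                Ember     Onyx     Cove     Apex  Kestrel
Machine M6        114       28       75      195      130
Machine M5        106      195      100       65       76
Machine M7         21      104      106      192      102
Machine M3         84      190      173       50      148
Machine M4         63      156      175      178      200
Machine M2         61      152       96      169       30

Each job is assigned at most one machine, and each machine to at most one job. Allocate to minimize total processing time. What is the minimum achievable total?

Minimum total: 229 min

Optimal: Ember→Machine M7 (21 min), Onyx→Machine M6 (28 min), Cove→Machine M5 (100 min), Apex→Machine M3 (50 min), Kestrel→Machine M2 (30 min) — total 21+28+100+50+30 = 229 min.
Row-greedy (each job in turn takes its cheapest remaining machine) gives 271 min, worse by 42.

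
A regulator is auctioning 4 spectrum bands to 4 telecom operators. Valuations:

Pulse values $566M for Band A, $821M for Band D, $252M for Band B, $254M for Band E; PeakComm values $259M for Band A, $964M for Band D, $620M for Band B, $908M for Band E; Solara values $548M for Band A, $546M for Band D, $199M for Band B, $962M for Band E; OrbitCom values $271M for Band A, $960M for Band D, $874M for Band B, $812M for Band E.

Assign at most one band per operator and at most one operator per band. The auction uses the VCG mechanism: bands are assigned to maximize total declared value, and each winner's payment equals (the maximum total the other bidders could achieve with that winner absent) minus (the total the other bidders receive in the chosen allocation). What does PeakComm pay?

PeakComm pays $255M.

Efficient allocation: Pulse→Band A ($566M), PeakComm→Band D ($964M), Solara→Band E ($962M), OrbitCom→Band B ($874M); total welfare W = $3366M.
PeakComm receives Band D at value $964M, so the others get W − 964 = $2402M.
Without PeakComm: best allocation of the remaining 3 bidders over all 4 bands is Pulse→Band D ($821M), Solara→Band E ($962M), OrbitCom→Band B ($874M), total $2657M.
VCG payment = (others' best without PeakComm) − (others' welfare with PeakComm) = 2657 − 2402 = $255M.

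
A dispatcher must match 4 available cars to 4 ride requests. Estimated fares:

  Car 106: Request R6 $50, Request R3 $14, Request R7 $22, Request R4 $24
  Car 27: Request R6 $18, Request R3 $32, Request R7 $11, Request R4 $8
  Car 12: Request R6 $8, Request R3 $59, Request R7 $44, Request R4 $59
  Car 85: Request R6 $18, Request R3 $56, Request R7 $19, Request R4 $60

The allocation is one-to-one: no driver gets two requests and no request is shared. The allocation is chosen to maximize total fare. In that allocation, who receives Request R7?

Car 12 receives Request R7.

Optimal: Car 106→Request R6 ($50), Car 27→Request R3 ($32), Car 12→Request R7 ($44), Car 85→Request R4 ($60) — total 50+32+44+60 = $186.
Max-entry greedy (repeatedly take the single best remaining cell) gives $180, worse by 6.
Swapping Car 85↔Car 12 (Car 85→Request R7 $19, Car 12→Request R4 $59) loses 26.
Car 12's own top request is Request R3 ($59), but forcing Car 12→Request R3 and reassigning the rest optimally gives only $180 — worse by 6.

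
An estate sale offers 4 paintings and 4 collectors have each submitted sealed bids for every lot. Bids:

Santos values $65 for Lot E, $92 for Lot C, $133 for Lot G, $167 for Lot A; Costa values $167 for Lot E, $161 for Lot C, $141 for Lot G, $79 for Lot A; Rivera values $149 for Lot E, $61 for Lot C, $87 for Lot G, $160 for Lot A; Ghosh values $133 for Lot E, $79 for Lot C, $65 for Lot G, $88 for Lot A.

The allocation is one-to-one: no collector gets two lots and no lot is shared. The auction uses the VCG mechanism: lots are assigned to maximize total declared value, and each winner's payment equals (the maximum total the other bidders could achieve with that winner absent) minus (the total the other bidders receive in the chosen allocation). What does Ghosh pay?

Efficient allocation: Santos→Lot G ($133), Costa→Lot C ($161), Rivera→Lot A ($160), Ghosh→Lot E ($133); total welfare W = $587.
Ghosh receives Lot E at value $133, so the others get W − 133 = $454.
Without Ghosh: best allocation of the remaining 3 bidders over all 4 lots is Santos→Lot A ($167), Costa→Lot C ($161), Rivera→Lot E ($149), total $477.
VCG payment = (others' best without Ghosh) − (others' welfare with Ghosh) = 477 − 454 = $23.

Ghosh pays $23.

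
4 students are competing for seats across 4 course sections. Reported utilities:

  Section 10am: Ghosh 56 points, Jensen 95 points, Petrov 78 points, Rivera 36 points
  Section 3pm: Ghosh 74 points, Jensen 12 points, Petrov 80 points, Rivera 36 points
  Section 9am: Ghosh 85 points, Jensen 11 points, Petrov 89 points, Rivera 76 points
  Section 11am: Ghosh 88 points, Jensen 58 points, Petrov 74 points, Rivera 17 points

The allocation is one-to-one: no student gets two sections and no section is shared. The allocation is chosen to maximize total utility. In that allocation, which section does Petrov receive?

Optimal: Ghosh→Section 11am (88 points), Jensen→Section 10am (95 points), Petrov→Section 3pm (80 points), Rivera→Section 9am (76 points) — total 88+95+80+76 = 339 points.
Next-best assignment: Ghosh→Section 3pm, Jensen→Section 10am, Petrov→Section 11am, Rivera→Section 9am = 319 points.
Checked against all permutations: 339 points is optimal.
Petrov's own top section is Section 9am (89 points), but forcing Petrov→Section 9am and reassigning the rest optimally gives only 308 points — worse by 31.

Petrov receives Section 3pm.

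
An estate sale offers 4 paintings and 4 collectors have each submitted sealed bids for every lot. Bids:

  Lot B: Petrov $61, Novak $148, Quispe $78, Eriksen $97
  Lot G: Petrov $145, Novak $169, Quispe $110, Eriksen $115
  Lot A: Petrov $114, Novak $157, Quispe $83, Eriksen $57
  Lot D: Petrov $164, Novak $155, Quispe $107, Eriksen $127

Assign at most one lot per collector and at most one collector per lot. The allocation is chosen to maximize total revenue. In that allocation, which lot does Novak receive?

Novak receives Lot A.

Optimal: Petrov→Lot D ($164), Novak→Lot A ($157), Quispe→Lot G ($110), Eriksen→Lot B ($97) — total 164+157+110+97 = $528.
Max-entry greedy (repeatedly take the single best remaining cell) gives $513, worse by 15.
Swapping Eriksen↔Petrov (Eriksen→Lot D $127, Petrov→Lot B $61) loses 73.
Novak's own top lot is Lot G ($169), but forcing Novak→Lot G and reassigning the rest optimally gives only $513 — worse by 15.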